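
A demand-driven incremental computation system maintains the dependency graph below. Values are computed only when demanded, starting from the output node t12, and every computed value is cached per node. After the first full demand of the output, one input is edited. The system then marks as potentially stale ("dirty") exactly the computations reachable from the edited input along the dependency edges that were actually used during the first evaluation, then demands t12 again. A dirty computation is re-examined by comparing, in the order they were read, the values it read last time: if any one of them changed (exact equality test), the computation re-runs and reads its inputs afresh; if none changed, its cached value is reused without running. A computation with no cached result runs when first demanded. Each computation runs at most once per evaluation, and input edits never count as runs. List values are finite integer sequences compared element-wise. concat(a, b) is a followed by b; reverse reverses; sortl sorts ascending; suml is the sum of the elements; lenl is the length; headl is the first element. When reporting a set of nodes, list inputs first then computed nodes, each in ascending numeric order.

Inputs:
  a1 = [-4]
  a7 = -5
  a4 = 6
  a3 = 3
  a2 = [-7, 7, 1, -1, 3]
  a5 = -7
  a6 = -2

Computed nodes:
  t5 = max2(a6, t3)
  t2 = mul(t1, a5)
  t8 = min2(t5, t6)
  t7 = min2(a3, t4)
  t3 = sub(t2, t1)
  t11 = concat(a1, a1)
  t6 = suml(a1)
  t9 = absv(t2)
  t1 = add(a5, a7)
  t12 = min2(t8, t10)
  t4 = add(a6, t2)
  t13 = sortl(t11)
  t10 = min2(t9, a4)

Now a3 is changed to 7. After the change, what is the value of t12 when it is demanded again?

First evaluation (everything demanded from the output):
  t1 = add(-7, -5) = -12
  t2 = mul(-12, -7) = 84
  t3 = sub(84, -12) = 96
  t5 = max2(-2, 96) = 96
  t6 = suml([-4]) = -4
  t8 = min2(96, -4) = -4
  t9 = absv(84) = 84
  t10 = min2(84, 6) = 6
  t12 = min2(-4, 6) = -4

Propagation after the edit:
  a3 feeds no computation that the output demands — nothing is marked dirty and nothing runs.

Key observation: a3 is never demanded by the output, so the edit triggers no recomputation at all.

New value of t12: -4.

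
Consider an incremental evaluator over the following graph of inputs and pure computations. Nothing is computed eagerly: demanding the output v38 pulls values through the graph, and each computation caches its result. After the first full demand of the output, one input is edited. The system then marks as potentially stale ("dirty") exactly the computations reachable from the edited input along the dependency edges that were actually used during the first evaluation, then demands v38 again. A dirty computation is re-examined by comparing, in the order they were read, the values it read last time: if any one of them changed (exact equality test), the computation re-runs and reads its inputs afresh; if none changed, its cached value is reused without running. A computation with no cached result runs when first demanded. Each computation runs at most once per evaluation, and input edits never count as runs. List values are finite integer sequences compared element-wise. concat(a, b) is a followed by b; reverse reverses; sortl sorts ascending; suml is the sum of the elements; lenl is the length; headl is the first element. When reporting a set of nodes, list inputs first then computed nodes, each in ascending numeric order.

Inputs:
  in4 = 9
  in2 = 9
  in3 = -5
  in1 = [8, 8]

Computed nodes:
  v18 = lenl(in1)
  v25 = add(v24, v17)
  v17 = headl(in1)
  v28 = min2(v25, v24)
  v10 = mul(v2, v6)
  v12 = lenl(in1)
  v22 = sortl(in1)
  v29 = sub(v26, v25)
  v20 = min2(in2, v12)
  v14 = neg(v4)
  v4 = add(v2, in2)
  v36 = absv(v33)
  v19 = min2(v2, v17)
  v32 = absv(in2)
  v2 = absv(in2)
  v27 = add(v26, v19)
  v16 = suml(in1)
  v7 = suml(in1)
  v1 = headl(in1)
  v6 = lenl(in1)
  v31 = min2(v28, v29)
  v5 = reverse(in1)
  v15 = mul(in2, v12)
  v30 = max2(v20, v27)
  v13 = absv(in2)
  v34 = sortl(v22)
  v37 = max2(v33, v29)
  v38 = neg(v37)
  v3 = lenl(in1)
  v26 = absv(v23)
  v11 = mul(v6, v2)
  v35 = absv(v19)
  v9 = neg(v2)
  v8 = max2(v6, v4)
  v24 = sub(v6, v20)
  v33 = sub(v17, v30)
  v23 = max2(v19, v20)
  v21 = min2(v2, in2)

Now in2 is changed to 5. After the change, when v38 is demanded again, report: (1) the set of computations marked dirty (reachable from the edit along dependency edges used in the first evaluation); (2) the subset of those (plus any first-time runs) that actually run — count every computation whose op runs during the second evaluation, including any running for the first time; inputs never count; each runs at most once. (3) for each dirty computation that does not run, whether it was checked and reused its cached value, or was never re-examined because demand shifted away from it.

Dirty set: v2, v19, v20, v23, v24, v25, v26, v27, v29, v30, v33, v37, v38.
Run set: v2, v19, v20, v23, v26, v27, v29, v30, v33, v37, v38 (11 run).
Re-examined without running (cache reused): v24, v25.
The important point: at v24 every value read last time is unchanged, so the dirty flag clears without a run.

Initial pass — values computed on the first demand:
  v2 = absv(9) = 9
  v6 = lenl([8, 8]) = 2
  v12 = lenl([8, 8]) = 2
  v17 = headl([8, 8]) = 8
  v19 = min2(9, 8) = 8
  v20 = min2(9, 2) = 2
  v23 = max2(8, 2) = 8
  v24 = sub(2, 2) = 0
  v25 = add(0, 8) = 8
  v26 = absv(8) = 8
  v27 = add(8, 8) = 16
  v29 = sub(8, 8) = 0
  v30 = max2(2, 16) = 16
  v33 = sub(8, 16) = -8
  v37 = max2(-8, 0) = 0
  v38 = neg(0) = 0

Second demand — change propagation:
  v2: re-runs because in2 9->5; new result 5.
  v19: re-runs because v2 9->5; new result 5.
  v20: re-runs because in2 9->5; new result 2 (unchanged).
  v23: re-runs because v19 8->5; new result 5.
  v24: re-examined; everything it read last time is the same (v6 unchanged, v20 unchanged) — cache 0 kept, no run.
  v25: re-examined; everything it read last time is the same (v24 unchanged, v17 unchanged) — cache 8 kept, no run.
  v26: re-runs because v23 8->5; new result 5.
  v27: re-runs because v26 8->5; v19 8->5; new result 10.
  v29: re-runs because v26 8->5; new result -3.
  v30: re-runs because v27 16->10; new result 10.
  v33: re-runs because v30 16->10; new result -2.
  v37: re-runs because v33 -8->-2; v29 0->-3; new result -2.
  v38: re-runs because v37 0->-2; new result 2.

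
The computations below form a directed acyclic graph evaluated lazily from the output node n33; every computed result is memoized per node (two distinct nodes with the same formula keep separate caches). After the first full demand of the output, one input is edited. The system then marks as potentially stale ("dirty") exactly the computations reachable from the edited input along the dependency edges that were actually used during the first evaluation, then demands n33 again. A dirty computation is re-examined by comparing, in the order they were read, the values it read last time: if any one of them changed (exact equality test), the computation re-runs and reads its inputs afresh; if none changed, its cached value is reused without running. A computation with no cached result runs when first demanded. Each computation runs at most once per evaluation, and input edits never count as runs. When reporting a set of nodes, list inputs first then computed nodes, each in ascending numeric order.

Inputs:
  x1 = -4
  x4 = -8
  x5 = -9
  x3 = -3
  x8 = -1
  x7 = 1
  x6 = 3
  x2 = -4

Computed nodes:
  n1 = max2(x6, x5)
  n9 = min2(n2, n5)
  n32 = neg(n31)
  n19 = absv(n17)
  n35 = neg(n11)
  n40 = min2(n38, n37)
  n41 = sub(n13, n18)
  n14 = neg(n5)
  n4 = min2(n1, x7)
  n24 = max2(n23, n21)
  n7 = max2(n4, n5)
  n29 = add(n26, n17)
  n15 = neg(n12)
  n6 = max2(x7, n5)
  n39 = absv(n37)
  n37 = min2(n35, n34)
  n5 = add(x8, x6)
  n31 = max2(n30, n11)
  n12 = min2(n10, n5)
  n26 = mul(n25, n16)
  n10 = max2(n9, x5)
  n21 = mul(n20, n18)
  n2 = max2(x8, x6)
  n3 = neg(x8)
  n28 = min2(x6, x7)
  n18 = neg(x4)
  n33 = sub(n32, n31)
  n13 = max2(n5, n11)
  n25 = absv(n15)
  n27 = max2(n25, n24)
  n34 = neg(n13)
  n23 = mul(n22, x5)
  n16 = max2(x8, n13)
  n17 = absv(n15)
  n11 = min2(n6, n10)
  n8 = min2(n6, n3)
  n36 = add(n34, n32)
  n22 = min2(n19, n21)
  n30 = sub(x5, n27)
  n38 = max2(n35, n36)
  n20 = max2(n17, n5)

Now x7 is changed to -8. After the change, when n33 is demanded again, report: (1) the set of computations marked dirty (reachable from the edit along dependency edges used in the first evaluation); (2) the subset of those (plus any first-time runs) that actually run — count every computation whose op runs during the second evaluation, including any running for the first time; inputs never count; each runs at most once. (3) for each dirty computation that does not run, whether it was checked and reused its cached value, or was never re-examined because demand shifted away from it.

First demand of the output computes:
  n2 = max2(-1, 3) = 3
  n5 = add(-1, 3) = 2
  n6 = max2(1, 2) = 2
  n9 = min2(3, 2) = 2
  n10 = max2(2, -9) = 2
  n11 = min2(2, 2) = 2
  n12 = min2(2, 2) = 2
  n15 = neg(2) = -2
  n17 = absv(-2) = 2
  n18 = neg(-8) = 8
  n19 = absv(2) = 2
  n20 = max2(2, 2) = 2
  n21 = mul(2, 8) = 16
  n22 = min2(2, 16) = 2
  n23 = mul(2, -9) = -18
  n24 = max2(-18, 16) = 16
  n25 = absv(-2) = 2
  n27 = max2(2, 16) = 16
  n30 = sub(-9, 16) = -25
  n31 = max2(-25, 2) = 2
  n32 = neg(2) = -2
  n33 = sub(-2, 2) = -4

After the edit, cleaning proceeds:
  n6: a read changed (x7 1->-8) — executes, giving 2 — identical to its old value.
  n11: dirty, but its reads are unchanged (n6 unchanged, n10 unchanged); cached 2 stands.
  n31: dirty, but its reads are unchanged (n30 unchanged, n11 unchanged); cached 2 stands.
  n32: dirty, but its reads are unchanged (n31 unchanged); cached -2 stands.
  n33: dirty, but its reads are unchanged (n32 unchanged, n31 unchanged); cached -4 stands.

Note the absorption at n6: it re-runs yet its value is the same, leaving the output's value untouched.

The edit dirties: n6, n11, n31, n32, n33.
1 computations run: n6.
Cache hits after checking: n11, n31, n32, n33.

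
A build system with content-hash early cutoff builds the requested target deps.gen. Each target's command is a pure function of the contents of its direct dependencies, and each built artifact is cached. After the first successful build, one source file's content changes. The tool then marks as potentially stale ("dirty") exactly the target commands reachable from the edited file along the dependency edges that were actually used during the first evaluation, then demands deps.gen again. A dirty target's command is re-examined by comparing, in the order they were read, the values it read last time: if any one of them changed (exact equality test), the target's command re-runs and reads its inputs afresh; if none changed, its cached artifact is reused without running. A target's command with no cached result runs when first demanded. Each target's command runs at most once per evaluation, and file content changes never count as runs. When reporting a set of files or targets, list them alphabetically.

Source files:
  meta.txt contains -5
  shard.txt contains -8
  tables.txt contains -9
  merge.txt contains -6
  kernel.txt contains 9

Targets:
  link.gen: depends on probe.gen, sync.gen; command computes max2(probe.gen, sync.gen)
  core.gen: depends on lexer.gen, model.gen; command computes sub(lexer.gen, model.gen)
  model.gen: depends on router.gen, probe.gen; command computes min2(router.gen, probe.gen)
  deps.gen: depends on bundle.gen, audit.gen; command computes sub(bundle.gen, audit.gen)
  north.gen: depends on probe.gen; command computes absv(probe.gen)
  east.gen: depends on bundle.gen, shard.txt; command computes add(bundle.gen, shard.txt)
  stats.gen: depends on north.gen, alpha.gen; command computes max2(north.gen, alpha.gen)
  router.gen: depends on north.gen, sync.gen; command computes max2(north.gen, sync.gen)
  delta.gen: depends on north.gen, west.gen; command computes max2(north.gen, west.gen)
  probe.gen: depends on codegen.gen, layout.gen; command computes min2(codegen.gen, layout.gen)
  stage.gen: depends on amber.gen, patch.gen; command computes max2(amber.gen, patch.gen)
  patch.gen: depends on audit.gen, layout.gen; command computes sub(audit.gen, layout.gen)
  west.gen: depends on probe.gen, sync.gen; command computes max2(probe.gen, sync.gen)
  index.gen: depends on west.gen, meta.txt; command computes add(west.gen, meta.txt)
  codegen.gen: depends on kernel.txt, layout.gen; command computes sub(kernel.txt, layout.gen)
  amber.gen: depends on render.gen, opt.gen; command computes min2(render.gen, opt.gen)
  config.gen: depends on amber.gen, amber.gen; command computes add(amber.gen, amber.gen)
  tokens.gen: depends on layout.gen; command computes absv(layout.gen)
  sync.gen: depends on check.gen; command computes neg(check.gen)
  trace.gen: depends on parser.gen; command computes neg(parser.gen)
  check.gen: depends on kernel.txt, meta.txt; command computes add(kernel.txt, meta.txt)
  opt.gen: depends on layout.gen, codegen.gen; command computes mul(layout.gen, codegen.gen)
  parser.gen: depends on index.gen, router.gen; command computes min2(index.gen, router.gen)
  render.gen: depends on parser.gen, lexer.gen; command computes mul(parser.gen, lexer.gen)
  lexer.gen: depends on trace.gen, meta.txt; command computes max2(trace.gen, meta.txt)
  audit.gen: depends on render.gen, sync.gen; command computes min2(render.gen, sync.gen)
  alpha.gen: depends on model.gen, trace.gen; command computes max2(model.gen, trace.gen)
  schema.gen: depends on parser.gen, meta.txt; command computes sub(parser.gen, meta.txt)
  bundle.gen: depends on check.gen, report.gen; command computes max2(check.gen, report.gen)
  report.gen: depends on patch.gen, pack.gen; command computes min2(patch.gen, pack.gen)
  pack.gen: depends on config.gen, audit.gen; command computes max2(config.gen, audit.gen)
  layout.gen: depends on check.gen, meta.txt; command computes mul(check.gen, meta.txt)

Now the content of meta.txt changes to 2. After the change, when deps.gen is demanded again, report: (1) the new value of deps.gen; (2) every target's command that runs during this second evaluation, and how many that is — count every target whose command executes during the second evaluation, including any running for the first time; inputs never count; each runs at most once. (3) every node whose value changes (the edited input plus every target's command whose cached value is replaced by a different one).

New value of deps.gen: 92.
Target commands that run: amber.gen, audit.gen, bundle.gen, check.gen, codegen.gen, config.gen, deps.gen, index.gen, layout.gen, lexer.gen, north.gen, opt.gen, pack.gen, parser.gen, patch.gen, probe.gen, report.gen, router.gen, sync.gen, west.gen — 20 in total.
Values that change: amber.gen, bundle.gen, check.gen, codegen.gen, config.gen, deps.gen, layout.gen, meta.txt, north.gen, opt.gen, patch.gen, probe.gen, report.gen, router.gen, sync.gen, west.gen.
Key observation: the cutoff stops propagation at trace.gen — its inputs' values are unchanged, so it reuses its cache.

First evaluation (everything demanded from the output):
  check.gen = add(9, -5) = 4
  layout.gen = mul(4, -5) = -20
  codegen.gen = sub(9, -20) = 29
  opt.gen = mul(-20, 29) = -580
  probe.gen = min2(29, -20) = -20
  north.gen = absv(-20) = 20
  sync.gen = neg(4) = -4
  router.gen = max2(20, -4) = 20
  west.gen = max2(-20, -4) = -4
  index.gen = add(-4, -5) = -9
  parser.gen = min2(-9, 20) = -9
  trace.gen = neg(-9) = 9
  lexer.gen = max2(9, -5) = 9
  render.gen = mul(-9, 9) = -81
  amber.gen = min2(-81, -580) = -580
  audit.gen = min2(-81, -4) = -81
  config.gen = add(-580, -580) = -1160
  pack.gen = max2(-1160, -81) = -81
  patch.gen = sub(-81, -20) = -61
  report.gen = min2(-61, -81) = -81
  bundle.gen = max2(4, -81) = 4
  deps.gen = sub(4, -81) = 85

Propagation after the edit:
  check.gen: runs — meta.txt -5->2; result 11.
  layout.gen: runs — check.gen 4->11; meta.txt -5->2; result 22.
  codegen.gen: runs — layout.gen -20->22; result -13.
  opt.gen: runs — layout.gen -20->22; codegen.gen 29->-13; result -286.
  probe.gen: runs — codegen.gen 29->-13; layout.gen -20->22; result -13.
  north.gen: runs — probe.gen -20->-13; result 13.
  sync.gen: runs — check.gen 4->11; result -11.
  router.gen: runs — north.gen 20->13; sync.gen -4->-11; result 13.
  west.gen: runs — probe.gen -20->-13; sync.gen -4->-11; result -11.
  index.gen: runs — west.gen -4->-11; meta.txt -5->2; result -9 (same value as before).
  parser.gen: runs — router.gen 20->13; result -9 (same value as before).
  trace.gen: checked — values it read are unchanged (parser.gen unchanged); reused cached 9 without running.
  lexer.gen: runs — meta.txt -5->2; result 9 (same value as before).
  render.gen: checked — values it read are unchanged (parser.gen unchanged, lexer.gen unchanged); reused cached -81 without running.
  amber.gen: runs — opt.gen -580->-286; result -286.
  audit.gen: runs — sync.gen -4->-11; result -81 (same value as before).
  config.gen: runs — amber.gen -580->-286; amber.gen -580->-286; result -572.
  pack.gen: runs — config.gen -1160->-572; result -81 (same value as before).
  patch.gen: runs — layout.gen -20->22; result -103.
  report.gen: runs — patch.gen -61->-103; result -103.
  bundle.gen: runs — check.gen 4->11; report.gen -81->-103; result 11.
  deps.gen: runs — bundle.gen 4->11; result 92.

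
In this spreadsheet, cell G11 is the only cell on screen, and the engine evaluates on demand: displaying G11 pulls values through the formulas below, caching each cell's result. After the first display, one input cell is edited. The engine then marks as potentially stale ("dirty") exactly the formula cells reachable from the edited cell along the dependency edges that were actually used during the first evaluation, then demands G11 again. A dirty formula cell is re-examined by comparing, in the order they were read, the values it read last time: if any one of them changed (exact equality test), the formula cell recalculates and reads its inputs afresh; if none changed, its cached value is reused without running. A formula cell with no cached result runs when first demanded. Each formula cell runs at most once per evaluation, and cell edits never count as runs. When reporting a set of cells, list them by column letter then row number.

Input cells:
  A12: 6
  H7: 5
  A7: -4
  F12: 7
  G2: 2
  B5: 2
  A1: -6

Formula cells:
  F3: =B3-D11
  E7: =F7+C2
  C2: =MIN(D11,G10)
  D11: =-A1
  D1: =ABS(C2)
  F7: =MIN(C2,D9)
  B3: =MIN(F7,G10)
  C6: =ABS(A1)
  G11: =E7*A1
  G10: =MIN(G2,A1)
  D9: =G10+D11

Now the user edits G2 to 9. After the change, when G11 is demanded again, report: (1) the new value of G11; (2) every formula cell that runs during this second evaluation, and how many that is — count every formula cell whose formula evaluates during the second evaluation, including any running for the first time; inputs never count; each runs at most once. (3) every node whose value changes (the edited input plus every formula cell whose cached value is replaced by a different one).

Initial pass — values computed on the first demand:
  D11 = -(-6) = 6
  G10 = MIN(2, -6) = -6
  C2 = MIN(6, -6) = -6
  D9 = -6 + 6 = 0
  F7 = MIN(-6, 0) = -6
  E7 = -6 + -6 = -12
  G11 = -12 * -6 = 72

Second demand — change propagation:
  G10: re-runs because G2 2->9; new result -6 (unchanged).
  C2: re-examined; everything it read last time is the same (D11 unchanged, G10 unchanged) — cache -6 kept, no run.
  D9: re-examined; everything it read last time is the same (G10 unchanged, D11 unchanged) — cache 0 kept, no run.
  F7: re-examined; everything it read last time is the same (C2 unchanged, D9 unchanged) — cache -6 kept, no run.
  E7: re-examined; everything it read last time is the same (F7 unchanged, C2 unchanged) — cache -12 kept, no run.
  G11: re-examined; everything it read last time is the same (E7 unchanged, A1 unchanged) — cache 72 kept, no run.

The important point: G10 recomputes to an identical value, and the output ends up unchanged.

G11 now evaluates to 72.
Run set: G10 (1 run).
Changed values: G2.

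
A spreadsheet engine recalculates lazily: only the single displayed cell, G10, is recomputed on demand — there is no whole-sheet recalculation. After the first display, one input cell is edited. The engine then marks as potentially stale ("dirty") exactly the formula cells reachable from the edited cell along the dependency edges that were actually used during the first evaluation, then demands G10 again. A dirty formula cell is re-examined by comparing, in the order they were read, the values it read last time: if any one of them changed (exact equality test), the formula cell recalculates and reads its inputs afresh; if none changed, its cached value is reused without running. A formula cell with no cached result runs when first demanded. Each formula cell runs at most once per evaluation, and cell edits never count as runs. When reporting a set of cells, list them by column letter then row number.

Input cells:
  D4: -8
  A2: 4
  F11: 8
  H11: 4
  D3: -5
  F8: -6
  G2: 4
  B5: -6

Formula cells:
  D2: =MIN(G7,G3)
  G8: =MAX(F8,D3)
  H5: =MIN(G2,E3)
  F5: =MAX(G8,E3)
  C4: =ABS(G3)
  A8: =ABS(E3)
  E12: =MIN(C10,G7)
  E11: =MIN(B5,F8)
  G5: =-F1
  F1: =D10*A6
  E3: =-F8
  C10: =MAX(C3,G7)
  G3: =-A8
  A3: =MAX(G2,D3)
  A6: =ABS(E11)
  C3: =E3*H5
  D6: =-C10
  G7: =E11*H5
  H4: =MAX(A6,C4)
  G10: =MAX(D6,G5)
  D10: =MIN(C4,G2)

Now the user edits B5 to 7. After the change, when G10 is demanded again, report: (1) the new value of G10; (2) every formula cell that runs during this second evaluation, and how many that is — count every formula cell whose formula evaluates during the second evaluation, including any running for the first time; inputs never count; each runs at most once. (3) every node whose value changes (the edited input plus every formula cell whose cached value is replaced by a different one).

New value of G10: -24.
Formula cells that run: E11 — 1 in total.
Values that change: B5.
Key observation: the change is absorbed at E11 — it re-runs but produces the same value, and the output's value is unchanged.

First evaluation (everything demanded from the output):
  E3 = -(-6) = 6
  A8 = ABS(6) = 6
  E11 = MIN(-6, -6) = -6
  A6 = ABS(-6) = 6
  G3 = -(6) = -6
  C4 = ABS(-6) = 6
  D10 = MIN(6, 4) = 4
  F1 = 4 * 6 = 24
  G5 = -(24) = -24
  H5 = MIN(4, 6) = 4
  C3 = 6 * 4 = 24
  G7 = -6 * 4 = -24
  C10 = MAX(24, -24) = 24
  D6 = -(24) = -24
  G10 = MAX(-24, -24) = -24

Propagation after the edit:
  E11: runs — B5 -6->7; result -6 (same value as before).
  A6: checked — values it read are unchanged (E11 unchanged); reused cached 6 without running.
  F1: checked — values it read are unchanged (D10 unchanged, A6 unchanged); reused cached 24 without running.
  G5: checked — values it read are unchanged (F1 unchanged); reused cached -24 without running.
  G7: checked — values it read are unchanged (E11 unchanged, H5 unchanged); reused cached -24 without running.
  C10: checked — values it read are unchanged (C3 unchanged, G7 unchanged); reused cached 24 without running.
  D6: checked — values it read are unchanged (C10 unchanged); reused cached -24 without running.
  G10: checked — values it read are unchanged (D6 unchanged, G5 unchanged); reused cached -24 without running.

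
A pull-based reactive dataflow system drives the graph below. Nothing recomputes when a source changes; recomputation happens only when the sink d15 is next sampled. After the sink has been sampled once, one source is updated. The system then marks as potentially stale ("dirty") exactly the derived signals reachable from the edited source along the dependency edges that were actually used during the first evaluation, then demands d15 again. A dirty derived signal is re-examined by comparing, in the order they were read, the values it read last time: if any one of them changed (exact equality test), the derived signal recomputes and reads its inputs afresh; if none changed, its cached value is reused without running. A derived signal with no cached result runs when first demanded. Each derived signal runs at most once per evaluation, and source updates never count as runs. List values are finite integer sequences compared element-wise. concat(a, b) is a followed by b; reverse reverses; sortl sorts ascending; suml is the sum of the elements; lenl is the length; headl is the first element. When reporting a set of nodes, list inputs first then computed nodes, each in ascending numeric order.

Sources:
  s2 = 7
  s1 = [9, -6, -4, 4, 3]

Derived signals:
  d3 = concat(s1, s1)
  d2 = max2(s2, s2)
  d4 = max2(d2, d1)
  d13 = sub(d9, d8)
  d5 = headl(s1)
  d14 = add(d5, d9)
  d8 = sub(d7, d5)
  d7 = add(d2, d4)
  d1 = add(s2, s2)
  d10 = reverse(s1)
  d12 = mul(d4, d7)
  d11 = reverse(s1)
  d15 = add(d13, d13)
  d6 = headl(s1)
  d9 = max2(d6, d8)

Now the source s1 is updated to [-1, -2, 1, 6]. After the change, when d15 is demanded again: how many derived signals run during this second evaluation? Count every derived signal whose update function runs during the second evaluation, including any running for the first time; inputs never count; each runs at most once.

First evaluation (everything demanded from the output):
  d1 = add(7, 7) = 14
  d2 = max2(7, 7) = 7
  d4 = max2(7, 14) = 14
  d5 = headl([9, -6, -4, 4, 3]) = 9
  d6 = headl([9, -6, -4, 4, 3]) = 9
  d7 = add(7, 14) = 21
  d8 = sub(21, 9) = 12
  d9 = max2(9, 12) = 12
  d13 = sub(12, 12) = 0
  d15 = add(0, 0) = 0

Propagation after the edit:
  d5: runs — s1 [9, -6, -4, 4, 3]->[-1, -2, 1, 6]; result -1.
  d6: runs — s1 [9, -6, -4, 4, 3]->[-1, -2, 1, 6]; result -1.
  d8: runs — d5 9->-1; result 22.
  d9: runs — d6 9->-1; d8 12->22; result 22.
  d13: runs — d9 12->22; d8 12->22; result 0 (same value as before).
  d15: checked — values it read are unchanged (d13 unchanged, d13 unchanged); reused cached 0 without running.

Key observation: the change is absorbed at d13 — it re-runs but produces the same value, and the output's value is unchanged.

Derived signals that run: d5, d6, d8, d9, d13 — 5 in total.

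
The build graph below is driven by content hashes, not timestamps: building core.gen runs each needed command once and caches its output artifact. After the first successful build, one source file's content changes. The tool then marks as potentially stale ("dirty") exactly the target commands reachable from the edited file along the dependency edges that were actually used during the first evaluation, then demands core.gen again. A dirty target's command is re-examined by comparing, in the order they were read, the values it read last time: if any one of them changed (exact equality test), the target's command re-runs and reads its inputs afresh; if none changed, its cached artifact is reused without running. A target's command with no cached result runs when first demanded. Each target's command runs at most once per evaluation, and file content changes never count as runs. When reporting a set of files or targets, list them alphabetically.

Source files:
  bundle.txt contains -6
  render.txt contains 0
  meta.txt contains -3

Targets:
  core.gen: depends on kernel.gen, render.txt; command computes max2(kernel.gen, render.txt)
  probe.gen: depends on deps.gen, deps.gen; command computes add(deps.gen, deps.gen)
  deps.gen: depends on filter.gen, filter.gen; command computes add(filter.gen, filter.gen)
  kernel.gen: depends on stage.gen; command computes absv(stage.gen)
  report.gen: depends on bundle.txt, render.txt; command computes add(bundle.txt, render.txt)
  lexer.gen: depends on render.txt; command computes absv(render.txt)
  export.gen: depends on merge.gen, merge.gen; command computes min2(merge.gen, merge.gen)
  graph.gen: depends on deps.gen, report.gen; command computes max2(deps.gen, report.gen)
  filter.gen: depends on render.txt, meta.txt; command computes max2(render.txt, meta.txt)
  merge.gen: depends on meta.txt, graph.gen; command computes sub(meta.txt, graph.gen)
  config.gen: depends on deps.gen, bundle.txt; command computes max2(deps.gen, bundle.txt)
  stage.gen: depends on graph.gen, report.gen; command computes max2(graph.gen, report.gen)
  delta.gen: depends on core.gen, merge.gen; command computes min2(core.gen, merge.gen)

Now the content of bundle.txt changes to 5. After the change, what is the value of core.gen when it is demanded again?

core.gen now evaluates to 5.

Initial pass — values computed on the first demand:
  filter.gen = max2(0, -3) = 0
  deps.gen = add(0, 0) = 0
  report.gen = add(-6, 0) = -6
  graph.gen = max2(0, -6) = 0
  stage.gen = max2(0, -6) = 0
  kernel.gen = absv(0) = 0
  core.gen = max2(0, 0) = 0

Second demand — change propagation:
  report.gen: re-runs because bundle.txt -6->5; new result 5.
  graph.gen: re-runs because report.gen -6->5; new result 5.
  stage.gen: re-runs because graph.gen 0->5; report.gen -6->5; new result 5.
  kernel.gen: re-runs because stage.gen 0->5; new result 5.
  core.gen: re-runs because kernel.gen 0->5; new result 5.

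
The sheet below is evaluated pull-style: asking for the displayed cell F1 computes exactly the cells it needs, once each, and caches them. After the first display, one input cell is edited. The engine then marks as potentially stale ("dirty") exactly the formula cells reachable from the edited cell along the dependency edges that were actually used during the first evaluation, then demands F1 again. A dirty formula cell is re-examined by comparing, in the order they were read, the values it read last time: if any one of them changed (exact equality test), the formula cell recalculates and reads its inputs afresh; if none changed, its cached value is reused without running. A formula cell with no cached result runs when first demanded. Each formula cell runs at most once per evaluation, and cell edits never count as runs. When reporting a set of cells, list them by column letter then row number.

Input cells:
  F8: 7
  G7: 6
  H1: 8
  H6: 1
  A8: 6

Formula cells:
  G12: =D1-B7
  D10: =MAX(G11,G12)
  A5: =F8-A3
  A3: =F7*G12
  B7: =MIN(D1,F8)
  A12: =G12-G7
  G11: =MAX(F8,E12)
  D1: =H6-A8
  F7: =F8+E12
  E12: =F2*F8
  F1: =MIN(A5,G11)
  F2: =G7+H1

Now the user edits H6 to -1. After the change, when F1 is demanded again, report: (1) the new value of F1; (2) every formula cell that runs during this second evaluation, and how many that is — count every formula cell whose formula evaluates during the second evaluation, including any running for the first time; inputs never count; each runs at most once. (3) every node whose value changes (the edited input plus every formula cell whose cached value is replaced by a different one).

First demand of the output computes:
  D1 = 1 - 6 = -5
  B7 = MIN(-5, 7) = -5
  F2 = 6 + 8 = 14
  E12 = 14 * 7 = 98
  F7 = 7 + 98 = 105
  G11 = MAX(7, 98) = 98
  G12 = -5 - -5 = 0
  A3 = 105 * 0 = 0
  A5 = 7 - 0 = 7
  F1 = MIN(7, 98) = 7

After the edit, cleaning proceeds:
  D1: a read changed (H6 1->-1) — executes, giving -7.
  B7: a read changed (D1 -5->-7) — executes, giving -7.
  G12: a read changed (D1 -5->-7; B7 -5->-7) — executes, giving 0 — identical to its old value.
  A3: dirty, but its reads are unchanged (F7 unchanged, G12 unchanged); cached 0 stands.
  A5: dirty, but its reads are unchanged (F8 unchanged, A3 unchanged); cached 7 stands.
  F1: dirty, but its reads are unchanged (A5 unchanged, G11 unchanged); cached 7 stands.

Note the absorption at G12: it re-runs yet its value is the same, leaving the output's value untouched.

Demanding F1 again yields 7.
3 formula cells run: B7, D1, G12.
The nodes whose values change: B7, D1, H6.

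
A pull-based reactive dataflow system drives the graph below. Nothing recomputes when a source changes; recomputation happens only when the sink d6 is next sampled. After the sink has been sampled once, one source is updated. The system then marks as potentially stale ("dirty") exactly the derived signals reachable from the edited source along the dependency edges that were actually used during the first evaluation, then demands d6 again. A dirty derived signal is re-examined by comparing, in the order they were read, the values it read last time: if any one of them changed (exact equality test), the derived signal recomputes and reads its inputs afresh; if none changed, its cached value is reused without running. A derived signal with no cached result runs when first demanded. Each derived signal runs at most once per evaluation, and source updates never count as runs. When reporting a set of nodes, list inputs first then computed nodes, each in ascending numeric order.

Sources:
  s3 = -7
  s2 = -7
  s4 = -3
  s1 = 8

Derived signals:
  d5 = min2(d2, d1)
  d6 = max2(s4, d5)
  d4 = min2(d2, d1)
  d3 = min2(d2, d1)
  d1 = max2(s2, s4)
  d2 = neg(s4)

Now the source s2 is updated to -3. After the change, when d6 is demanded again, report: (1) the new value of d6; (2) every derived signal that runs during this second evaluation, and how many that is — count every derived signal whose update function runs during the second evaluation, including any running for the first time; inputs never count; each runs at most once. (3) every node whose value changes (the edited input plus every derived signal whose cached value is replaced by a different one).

New value of d6: -3.
Derived signals that run: d1 — 1 in total.
Values that change: s2.
Key observation: the change is absorbed at d1 — it re-runs but produces the same value, and the output's value is unchanged.

First evaluation (everything demanded from the output):
  d1 = max2(-7, -3) = -3
  d2 = neg(-3) = 3
  d5 = min2(3, -3) = -3
  d6 = max2(-3, -3) = -3

Propagation after the edit:
  d1: runs — s2 -7->-3; result -3 (same value as before).
  d5: checked — values it read are unchanged (d2 unchanged, d1 unchanged); reused cached -3 without running.
  d6: checked — values it read are unchanged (s4 unchanged, d5 unchanged); reused cached -3 without running.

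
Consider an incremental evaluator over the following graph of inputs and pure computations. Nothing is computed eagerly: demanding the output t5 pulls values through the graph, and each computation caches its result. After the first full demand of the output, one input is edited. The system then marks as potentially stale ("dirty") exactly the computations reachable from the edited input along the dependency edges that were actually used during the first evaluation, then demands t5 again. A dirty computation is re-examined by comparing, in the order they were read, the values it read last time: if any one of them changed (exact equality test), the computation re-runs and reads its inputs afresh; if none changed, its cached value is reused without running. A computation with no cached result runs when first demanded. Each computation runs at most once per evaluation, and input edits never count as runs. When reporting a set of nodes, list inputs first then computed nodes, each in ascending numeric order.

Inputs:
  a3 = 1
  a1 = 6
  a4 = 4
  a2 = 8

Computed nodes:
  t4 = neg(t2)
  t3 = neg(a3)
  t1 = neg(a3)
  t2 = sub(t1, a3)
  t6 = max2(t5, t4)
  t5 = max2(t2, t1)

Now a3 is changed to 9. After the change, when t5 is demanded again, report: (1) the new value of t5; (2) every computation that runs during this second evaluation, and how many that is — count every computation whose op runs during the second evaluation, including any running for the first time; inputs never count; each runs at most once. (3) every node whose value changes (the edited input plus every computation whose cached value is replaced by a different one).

t5 now evaluates to -9.
Run set: t1, t2, t5 (3 run).
Changed values: a3, t1, t2, t5.

Initial pass — values computed on the first demand:
  t1 = neg(1) = -1
  t2 = sub(-1, 1) = -2
  t5 = max2(-2, -1) = -1

Second demand — change propagation:
  t1: re-runs because a3 1->9; new result -9.
  t2: re-runs because t1 -1->-9; a3 1->9; new result -18.
  t5: re-runs because t2 -2->-18; t1 -1->-9; new result -9.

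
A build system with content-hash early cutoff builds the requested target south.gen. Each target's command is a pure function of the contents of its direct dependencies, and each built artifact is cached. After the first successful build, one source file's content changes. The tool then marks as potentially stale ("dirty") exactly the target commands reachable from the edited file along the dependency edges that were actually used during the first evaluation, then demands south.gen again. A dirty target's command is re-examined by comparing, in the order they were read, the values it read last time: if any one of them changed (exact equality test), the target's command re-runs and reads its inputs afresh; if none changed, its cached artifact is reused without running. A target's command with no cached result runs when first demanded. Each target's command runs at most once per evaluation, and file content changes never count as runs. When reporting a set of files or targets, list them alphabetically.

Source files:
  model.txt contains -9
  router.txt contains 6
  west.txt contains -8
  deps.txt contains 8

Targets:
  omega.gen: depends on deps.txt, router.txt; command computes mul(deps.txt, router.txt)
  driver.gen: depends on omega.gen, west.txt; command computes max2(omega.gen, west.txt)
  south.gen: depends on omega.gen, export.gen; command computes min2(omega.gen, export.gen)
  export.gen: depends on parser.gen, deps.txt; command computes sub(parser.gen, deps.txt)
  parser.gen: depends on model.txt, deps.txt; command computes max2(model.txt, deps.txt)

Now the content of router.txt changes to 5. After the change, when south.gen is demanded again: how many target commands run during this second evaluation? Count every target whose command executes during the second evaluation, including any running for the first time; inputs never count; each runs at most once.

First evaluation (everything demanded from the output):
  omega.gen = mul(8, 6) = 48
  parser.gen = max2(-9, 8) = 8
  export.gen = sub(8, 8) = 0
  south.gen = min2(48, 0) = 0

Propagation after the edit:
  omega.gen: runs — router.txt 6->5; result 40.
  south.gen: runs — omega.gen 48->40; result 0 (same value as before).

Target commands that run: omega.gen, south.gen — 2 in total.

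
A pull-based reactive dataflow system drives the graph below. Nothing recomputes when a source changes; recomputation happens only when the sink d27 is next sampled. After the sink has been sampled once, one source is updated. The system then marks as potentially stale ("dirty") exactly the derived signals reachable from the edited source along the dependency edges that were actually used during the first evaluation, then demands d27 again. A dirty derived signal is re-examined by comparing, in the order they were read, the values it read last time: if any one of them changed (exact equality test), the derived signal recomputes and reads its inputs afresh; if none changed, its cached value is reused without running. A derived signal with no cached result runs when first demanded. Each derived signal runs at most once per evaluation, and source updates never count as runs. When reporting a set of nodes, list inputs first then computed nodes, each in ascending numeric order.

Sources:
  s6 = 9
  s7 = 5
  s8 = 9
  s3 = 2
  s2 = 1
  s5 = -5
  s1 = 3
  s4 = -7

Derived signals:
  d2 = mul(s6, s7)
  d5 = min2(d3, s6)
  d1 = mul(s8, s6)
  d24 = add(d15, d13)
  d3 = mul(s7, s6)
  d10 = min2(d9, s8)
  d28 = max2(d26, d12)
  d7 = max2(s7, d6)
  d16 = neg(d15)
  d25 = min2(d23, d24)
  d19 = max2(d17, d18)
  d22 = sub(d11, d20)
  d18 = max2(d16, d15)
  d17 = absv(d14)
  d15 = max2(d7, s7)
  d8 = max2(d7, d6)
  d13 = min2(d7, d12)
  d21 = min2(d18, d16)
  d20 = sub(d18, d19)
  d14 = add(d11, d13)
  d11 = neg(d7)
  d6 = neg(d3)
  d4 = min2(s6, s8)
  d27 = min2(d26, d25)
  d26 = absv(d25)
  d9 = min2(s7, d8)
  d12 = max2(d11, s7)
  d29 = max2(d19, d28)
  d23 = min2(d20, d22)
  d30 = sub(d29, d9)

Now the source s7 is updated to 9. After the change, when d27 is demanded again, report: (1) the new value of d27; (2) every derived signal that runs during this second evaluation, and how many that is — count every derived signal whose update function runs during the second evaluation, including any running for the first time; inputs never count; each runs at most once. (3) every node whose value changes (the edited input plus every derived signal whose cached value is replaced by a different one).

New value of d27: -9.
Derived signals that run: d3, d6, d7, d11, d12, d13, d14, d15, d16, d18, d19, d20, d22, d23, d24, d25, d26, d27 — 18 in total.
Values that change: s7, d3, d6, d7, d11, d12, d13, d15, d16, d18, d19, d22, d23, d24, d25, d26, d27.
Key observation: the cutoff stops propagation at d17 — its inputs' values are unchanged, so it reuses its cache.

First evaluation (everything demanded from the output):
  d3 = mul(5, 9) = 45
  d6 = neg(45) = -45
  d7 = max2(5, -45) = 5
  d11 = neg(5) = -5
  d12 = max2(-5, 5) = 5
  d13 = min2(5, 5) = 5
  d14 = add(-5, 5) = 0
  d15 = max2(5, 5) = 5
  d16 = neg(5) = -5
  d17 = absv(0) = 0
  d18 = max2(-5, 5) = 5
  d19 = max2(0, 5) = 5
  d20 = sub(5, 5) = 0
  d22 = sub(-5, 0) = -5
  d23 = min2(0, -5) = -5
  d24 = add(5, 5) = 10
  d25 = min2(-5, 10) = -5
  d26 = absv(-5) = 5
  d27 = min2(5, -5) = -5

Propagation after the edit:
  d3: runs — s7 5->9; result 81.
  d6: runs — d3 45->81; result -81.
  d7: runs — s7 5->9; d6 -45->-81; result 9.
  d11: runs — d7 5->9; result -9.
  d12: runs — d11 -5->-9; s7 5->9; result 9.
  d13: runs — d7 5->9; d12 5->9; result 9.
  d14: runs — d11 -5->-9; d13 5->9; result 0 (same value as before).
  d15: runs — d7 5->9; s7 5->9; result 9.
  d16: runs — d15 5->9; result -9.
  d17: checked — values it read are unchanged (d14 unchanged); reused cached 0 without running.
  d18: runs — d16 -5->-9; d15 5->9; result 9.
  d19: runs — d18 5->9; result 9.
  d20: runs — d18 5->9; d19 5->9; result 0 (same value as before).
  d22: runs — d11 -5->-9; result -9.
  d23: runs — d22 -5->-9; result -9.
  d24: runs — d15 5->9; d13 5->9; result 18.
  d25: runs — d23 -5->-9; d24 10->18; result -9.
  d26: runs — d25 -5->-9; result 9.
  d27: runs — d26 5->9; d25 -5->-9; result -9.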